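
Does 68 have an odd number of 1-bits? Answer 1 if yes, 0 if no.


0b1000100 has 2 ones => parity 0

0


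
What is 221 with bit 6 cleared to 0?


221 & ~(1 << 6) = 157

157


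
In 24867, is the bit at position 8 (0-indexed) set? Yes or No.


0b110000100100011, bit 8 = 1. Yes

Yes


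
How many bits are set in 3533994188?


0b11010010101001000111100011001100 has 15 set bits

15


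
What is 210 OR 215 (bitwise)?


0b11010010 | 0b11010111 = 0b11010111 = 215

215


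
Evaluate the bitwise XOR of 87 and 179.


0b1010111 ^ 0b10110011 = 0b11100100 = 228

228


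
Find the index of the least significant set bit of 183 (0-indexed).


0b10110111. Lowest set bit at position 0

0


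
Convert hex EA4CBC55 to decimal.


EA4CBC55 hex = 3930897493 decimal

3930897493


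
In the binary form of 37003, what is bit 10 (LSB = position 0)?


0b1001000010001011, position 10 = 0

0


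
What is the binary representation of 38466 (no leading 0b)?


38466 = 1001011001000010 in binary

1001011001000010


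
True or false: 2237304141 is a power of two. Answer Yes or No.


0b10000101010110101000110101001101. Multiple bits set => No

No


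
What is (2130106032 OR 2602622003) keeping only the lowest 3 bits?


Step 1: 2130106032 | 2602622003 = 4294368947
Step 2: 4294368947 & 7 = 3

3


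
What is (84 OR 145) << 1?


Step 1: 84 | 145 = 213
Step 2: 213 << 1 = 426

426


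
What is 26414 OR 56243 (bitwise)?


0b110011100101110 | 0b1101101110110011 = 0b1111111110111111 = 65471

65471


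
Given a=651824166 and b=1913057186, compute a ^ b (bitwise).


651824166 ^ 1913057186 = 1423762308

1423762308


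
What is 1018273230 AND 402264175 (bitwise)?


0b111100101100011001110111001110 & 0b10111111110100001000001101111 = 0b10100101100000001000001001110 = 347082830

347082830


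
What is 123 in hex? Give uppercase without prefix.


123 = 7B hex

7B


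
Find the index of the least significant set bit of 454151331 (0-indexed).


0b11011000100011100110010100011. Lowest set bit at position 0

0


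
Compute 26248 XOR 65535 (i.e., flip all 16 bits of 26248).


26248 ^ 65535 = 39287

39287


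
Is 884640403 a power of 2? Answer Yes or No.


0b110100101110101000101010010011. Multiple bits set => No

No


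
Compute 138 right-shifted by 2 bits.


0b10001010 >> 2 = 0b100010 = 34

34


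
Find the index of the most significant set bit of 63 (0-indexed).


0b111111. Highest set bit at position 5

5


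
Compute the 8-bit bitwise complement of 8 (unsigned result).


~0b1000 = 0b11110111 = 247 (8-bit unsigned)

247


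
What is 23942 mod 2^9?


23942 & 511 = 390

390


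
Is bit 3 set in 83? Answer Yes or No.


0b1010011, bit 3 = 0. No

No


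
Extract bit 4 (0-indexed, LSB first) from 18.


0b10010, position 4 = 1

1


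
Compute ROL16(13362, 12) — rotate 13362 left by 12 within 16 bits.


Rotate 0b11010000110010 left by 12 (16-bit) = 0b10001101000011 = 9027

9027


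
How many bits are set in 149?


0b10010101 has 4 set bits

4


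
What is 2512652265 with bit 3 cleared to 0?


2512652265 & ~(1 << 3) = 2512652257

2512652257


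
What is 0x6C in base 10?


6C hex = 108 decimal

108


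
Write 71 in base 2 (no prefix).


71 = 1000111 in binary

1000111


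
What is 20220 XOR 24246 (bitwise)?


0b100111011111100 ^ 0b101111010110110 = 0b1000001001010 = 4170

4170


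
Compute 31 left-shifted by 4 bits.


0b11111 << 4 = 0b111110000 = 496

496


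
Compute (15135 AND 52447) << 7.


Step 1: 15135 & 52447 = 2079
Step 2: 2079 << 7 = 266112

266112


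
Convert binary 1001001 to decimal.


1001001 in decimal = 73

73


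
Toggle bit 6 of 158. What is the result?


158 ^ (1 << 6) = 158 ^ 64 = 222

222


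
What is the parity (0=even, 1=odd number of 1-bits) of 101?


0b1100101 has 4 ones => parity 0

0


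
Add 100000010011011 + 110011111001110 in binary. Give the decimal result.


100000010011011 + 110011111001110 = 1010100001101001 = 43113

43113


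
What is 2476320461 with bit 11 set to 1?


2476320461 | (1 << 11) = 2476320461 | 2048 = 2476322509

2476322509


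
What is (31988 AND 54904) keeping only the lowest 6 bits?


Step 1: 31988 & 54904 = 21616
Step 2: 21616 & 63 = 48

48


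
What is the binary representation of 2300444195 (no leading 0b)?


2300444195 = 10001001000111011111111000100011 in binary

10001001000111011111111000100011


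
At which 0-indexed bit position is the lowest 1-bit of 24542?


0b101111111011110. Lowest set bit at position 1

1


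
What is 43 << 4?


0b101011 << 4 = 0b1010110000 = 688

688


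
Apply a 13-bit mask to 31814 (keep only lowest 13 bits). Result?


31814 & 8191 = 7238

7238


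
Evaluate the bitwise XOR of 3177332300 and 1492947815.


0b10111101011000100011111001001100 ^ 0b1011000111111001001001101100111 = 0b11100101100111101010110100101011 = 3852381483

3852381483


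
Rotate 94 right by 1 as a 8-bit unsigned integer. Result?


Rotate 0b1011110 right by 1 (8-bit) = 0b101111 = 47

47


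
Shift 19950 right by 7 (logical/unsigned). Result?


0b100110111101110 >> 7 = 0b10011011 = 155

155


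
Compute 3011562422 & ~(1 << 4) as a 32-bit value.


3011562422 & ~(1 << 4) = 3011562406

3011562406


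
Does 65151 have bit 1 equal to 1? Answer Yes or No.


0b1111111001111111, bit 1 = 1. Yes

Yes


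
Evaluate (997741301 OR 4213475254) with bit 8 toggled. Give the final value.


Step 1: 997741301 | 4213475254 = 4219262967
Step 2: 4219262967 ^ (1 << 8) = 4219262967 ^ 256 = 4219262711

4219262711


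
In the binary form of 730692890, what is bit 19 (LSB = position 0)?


0b101011100011010111110100011010, position 19 = 1

1


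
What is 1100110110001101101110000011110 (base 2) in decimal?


1100110110001101101110000011110 in decimal = 1724308510

1724308510


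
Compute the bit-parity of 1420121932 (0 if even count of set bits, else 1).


0b1010100101001010101011101001100 has 15 ones => parity 1

1


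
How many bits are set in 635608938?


0b100101111000101001111101101010 has 17 set bits

17


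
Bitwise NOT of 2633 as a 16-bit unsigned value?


~0b101001001001 = 0b1111010110110110 = 62902 (16-bit unsigned)

62902


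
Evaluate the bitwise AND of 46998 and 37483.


0b1011011110010110 & 0b1001001001101011 = 0b1001001000000010 = 37378

37378


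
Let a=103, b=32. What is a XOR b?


103 ^ 32 = 71

71


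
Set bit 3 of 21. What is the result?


21 | (1 << 3) = 21 | 8 = 29

29


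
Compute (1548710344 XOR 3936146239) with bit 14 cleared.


Step 1: 1548710344 ^ 3936146239 = 3067323127
Step 2: 3067323127 & ~(1 << 14) = 3067323127

3067323127


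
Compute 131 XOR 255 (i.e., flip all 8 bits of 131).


131 ^ 255 = 124

124


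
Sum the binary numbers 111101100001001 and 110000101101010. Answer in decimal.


111101100001001 + 110000101101010 = 1101110001110011 = 56435

56435


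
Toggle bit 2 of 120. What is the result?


120 ^ (1 << 2) = 120 ^ 4 = 124

124


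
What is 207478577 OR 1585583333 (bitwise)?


0b1100010111011101111100110001 | 0b1011110100000100001010011100101 = 0b1011110110111111101111111110101 = 1591730165

1591730165


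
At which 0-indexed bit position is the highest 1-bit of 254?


0b11111110. Highest set bit at position 7

7


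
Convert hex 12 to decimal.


12 hex = 18 decimal

18


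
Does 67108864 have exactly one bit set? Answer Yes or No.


0b100000000000000000000000000. Only one bit set => Yes

Yes


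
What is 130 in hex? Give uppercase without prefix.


130 = 82 hex

82


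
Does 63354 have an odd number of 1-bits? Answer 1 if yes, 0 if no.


0b1111011101111010 has 12 ones => parity 0

0


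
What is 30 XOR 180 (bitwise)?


0b11110 ^ 0b10110100 = 0b10101010 = 170

170


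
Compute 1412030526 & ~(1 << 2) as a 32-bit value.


1412030526 & ~(1 << 2) = 1412030522

1412030522


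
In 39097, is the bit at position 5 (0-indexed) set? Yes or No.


0b1001100010111001, bit 5 = 1. Yes

Yes


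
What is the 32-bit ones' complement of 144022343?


144022343 ^ 4294967295 = 4150944952

4150944952


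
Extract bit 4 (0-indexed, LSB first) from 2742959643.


0b10100011011111100011111000011011, position 4 = 1

1


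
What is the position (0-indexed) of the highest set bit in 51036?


0b1100011101011100. Highest set bit at position 15

15


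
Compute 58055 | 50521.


0b1110001011000111 | 0b1100010101011001 = 0b1110011111011111 = 59359

59359


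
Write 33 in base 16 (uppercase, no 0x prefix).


33 = 21 hex

21


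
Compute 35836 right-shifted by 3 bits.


0b1000101111111100 >> 3 = 0b1000101111111 = 4479

4479


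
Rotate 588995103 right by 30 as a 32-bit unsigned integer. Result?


Rotate 0b100011000110110101101000011111 right by 30 (32-bit) = 0b10001100011011010110100001111100 = 2355980412

2355980412


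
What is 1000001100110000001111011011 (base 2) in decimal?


1000001100110000001111011011 in decimal = 137561051

137561051


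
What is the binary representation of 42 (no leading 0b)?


42 = 101010 in binary

101010


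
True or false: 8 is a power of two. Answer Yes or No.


0b1000. Only one bit set => Yes

Yes


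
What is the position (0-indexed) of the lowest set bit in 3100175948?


0b10111000110010001110111001001100. Lowest set bit at position 2

2


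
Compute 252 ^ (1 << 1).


252 ^ (1 << 1) = 252 ^ 2 = 254

254


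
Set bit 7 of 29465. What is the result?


29465 | (1 << 7) = 29465 | 128 = 29593

29593


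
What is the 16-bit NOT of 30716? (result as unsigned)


~0b111011111111100 = 0b1000100000000011 = 34819 (16-bit unsigned)

34819


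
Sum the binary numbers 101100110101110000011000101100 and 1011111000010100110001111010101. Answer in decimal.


101100110101110000011000101100 + 1011111000010100110001111010101 = 10001011111000010110101000000001 = 2346805761

2346805761


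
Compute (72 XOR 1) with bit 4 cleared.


Step 1: 72 ^ 1 = 73
Step 2: 73 & ~(1 << 4) = 73

73


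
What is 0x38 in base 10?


38 hex = 56 decimal

56


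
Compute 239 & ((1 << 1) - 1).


239 & 1 = 1

1


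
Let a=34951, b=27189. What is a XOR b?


34951 ^ 27189 = 58034

58034


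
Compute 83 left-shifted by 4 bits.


0b1010011 << 4 = 0b10100110000 = 1328

1328


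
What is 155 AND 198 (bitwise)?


0b10011011 & 0b11000110 = 0b10000010 = 130

130


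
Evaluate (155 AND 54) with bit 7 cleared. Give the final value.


Step 1: 155 & 54 = 18
Step 2: 18 & ~(1 << 7) = 18

18


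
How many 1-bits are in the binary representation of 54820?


0b1101011000100100 has 7 set bits

7


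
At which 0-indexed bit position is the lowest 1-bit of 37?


0b100101. Lowest set bit at position 0

0


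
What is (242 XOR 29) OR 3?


Step 1: 242 ^ 29 = 239
Step 2: 239 | 3 = 239

239


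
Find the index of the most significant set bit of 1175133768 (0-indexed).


0b1000110000010110001111001001000. Highest set bit at position 30

30


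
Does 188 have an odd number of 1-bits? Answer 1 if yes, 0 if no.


0b10111100 has 5 ones => parity 1

1


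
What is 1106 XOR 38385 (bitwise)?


0b10001010010 ^ 0b1001010111110001 = 0b1001000110100011 = 37283

37283


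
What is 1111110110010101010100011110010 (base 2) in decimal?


1111110110010101010100011110010 in decimal = 2127210738

2127210738


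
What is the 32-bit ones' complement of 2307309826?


2307309826 ^ 4294967295 = 1987657469

1987657469


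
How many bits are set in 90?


0b1011010 has 4 set bits

4


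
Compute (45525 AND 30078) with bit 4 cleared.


Step 1: 45525 & 30078 = 12628
Step 2: 12628 & ~(1 << 4) = 12612

12612


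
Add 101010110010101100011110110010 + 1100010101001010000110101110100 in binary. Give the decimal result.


101010110010101100011110110010 + 1100010101001010000110101110100 = 10001101011011111101010100100110 = 2372916518

2372916518


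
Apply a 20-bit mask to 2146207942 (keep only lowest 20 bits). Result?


2146207942 & 1048575 = 821446

821446


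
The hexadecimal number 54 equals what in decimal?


54 hex = 84 decimal

84


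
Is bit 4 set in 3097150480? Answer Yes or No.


0b10111000100110101100010000010000, bit 4 = 1. Yes

Yes


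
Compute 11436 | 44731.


0b10110010101100 | 0b1010111010111011 = 0b1010111010111111 = 44735

44735


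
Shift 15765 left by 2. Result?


0b11110110010101 << 2 = 0b1111011001010100 = 63060

63060


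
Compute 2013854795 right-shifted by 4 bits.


0b1111000000010001111110001001011 >> 4 = 0b111100000001000111111000100 = 125865924

125865924


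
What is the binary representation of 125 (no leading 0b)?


125 = 1111101 in binary

1111101


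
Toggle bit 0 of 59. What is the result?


59 ^ (1 << 0) = 59 ^ 1 = 58

58


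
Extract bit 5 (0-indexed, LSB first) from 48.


0b110000, position 5 = 1

1


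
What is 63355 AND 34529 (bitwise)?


0b1111011101111011 & 0b1000011011100001 = 0b1000011001100001 = 34401

34401


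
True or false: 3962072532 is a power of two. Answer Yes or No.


0b11101100001010000110110111010100. Multiple bits set => No

No


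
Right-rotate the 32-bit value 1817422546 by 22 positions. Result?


Rotate 0b1101100010100111010101011010010 right by 22 (32-bit) = 0b1001110101010110100100110110001 = 1319848369

1319848369


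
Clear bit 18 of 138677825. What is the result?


138677825 & ~(1 << 18) = 138415681

138415681


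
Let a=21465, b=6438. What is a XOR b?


21465 ^ 6438 = 19199

19199


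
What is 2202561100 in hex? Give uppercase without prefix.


2202561100 = 83486A4C hex

83486A4C


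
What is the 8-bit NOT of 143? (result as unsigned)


~0b10001111 = 0b1110000 = 112 (8-bit unsigned)

112


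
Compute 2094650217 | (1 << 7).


2094650217 | (1 << 7) = 2094650217 | 128 = 2094650345

2094650345


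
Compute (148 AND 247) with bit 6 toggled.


Step 1: 148 & 247 = 148
Step 2: 148 ^ (1 << 6) = 148 ^ 64 = 212

212


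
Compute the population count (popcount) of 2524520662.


0b10010110011110010010000011010110 has 15 set bits

15


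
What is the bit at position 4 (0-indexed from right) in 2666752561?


0b10011110111100110110101000110001, position 4 = 1

1


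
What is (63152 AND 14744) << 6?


Step 1: 63152 & 14744 = 12432
Step 2: 12432 << 6 = 795648

795648


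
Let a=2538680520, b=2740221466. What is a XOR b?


2538680520 ^ 2740221466 = 872761042

872761042


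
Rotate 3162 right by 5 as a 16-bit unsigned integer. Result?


Rotate 0b110001011010 right by 5 (16-bit) = 0b1101000001100010 = 53346

53346


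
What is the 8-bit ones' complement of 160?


160 ^ 255 = 95

95


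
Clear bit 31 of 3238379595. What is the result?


3238379595 & ~(1 << 31) = 1090895947

1090895947


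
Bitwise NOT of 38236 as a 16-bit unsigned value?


~0b1001010101011100 = 0b110101010100011 = 27299 (16-bit unsigned)

27299


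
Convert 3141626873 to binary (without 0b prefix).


3141626873 = 10111011010000010110101111111001 in binary

10111011010000010110101111111001


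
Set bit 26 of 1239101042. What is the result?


1239101042 | (1 << 26) = 1239101042 | 67108864 = 1306209906

1306209906


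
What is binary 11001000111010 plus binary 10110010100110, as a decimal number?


11001000111010 + 10110010100110 = 101111011100000 = 24288

24288


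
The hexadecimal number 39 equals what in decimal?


39 hex = 57 decimal

57


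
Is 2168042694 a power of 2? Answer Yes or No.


0b10000001001110011011010011000110. Multiple bits set => No

No


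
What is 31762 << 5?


0b111110000010010 << 5 = 0b11111000001001000000 = 1016384

1016384


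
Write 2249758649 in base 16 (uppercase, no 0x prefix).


2249758649 = 861897B9 hex

861897B9


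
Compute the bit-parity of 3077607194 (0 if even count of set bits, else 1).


0b10110111011100001000111100011010 has 17 ones => parity 1

1


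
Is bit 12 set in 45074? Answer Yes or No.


0b1011000000010010, bit 12 = 1. Yes

Yes


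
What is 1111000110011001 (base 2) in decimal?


1111000110011001 in decimal = 61849

61849


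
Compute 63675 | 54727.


0b1111100010111011 | 0b1101010111000111 = 0b1111110111111111 = 65023

65023


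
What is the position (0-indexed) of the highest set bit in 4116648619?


0b11110101010111110001001010101011. Highest set bit at position 31

31


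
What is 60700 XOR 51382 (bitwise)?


0b1110110100011100 ^ 0b1100100010110110 = 0b10010110101010 = 9642

9642


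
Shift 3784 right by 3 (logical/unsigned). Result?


0b111011001000 >> 3 = 0b111011001 = 473

473


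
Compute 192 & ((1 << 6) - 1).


192 & 63 = 0

0


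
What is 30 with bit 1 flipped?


30 ^ (1 << 1) = 30 ^ 2 = 28

28


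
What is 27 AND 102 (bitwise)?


0b11011 & 0b1100110 = 0b10 = 2

2


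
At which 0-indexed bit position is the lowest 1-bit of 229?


0b11100101. Lowest set bit at position 0

0


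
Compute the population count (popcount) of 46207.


0b1011010001111111 has 11 set bits

11


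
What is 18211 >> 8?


0b100011100100011 >> 8 = 0b1000111 = 71

71


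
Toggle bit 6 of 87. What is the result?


87 ^ (1 << 6) = 87 ^ 64 = 23

23


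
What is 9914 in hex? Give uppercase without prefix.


9914 = 26BA hex

26BA


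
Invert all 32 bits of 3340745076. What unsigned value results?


3340745076 ^ 4294967295 = 954222219

954222219


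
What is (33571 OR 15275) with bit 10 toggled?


Step 1: 33571 | 15275 = 48043
Step 2: 48043 ^ (1 << 10) = 48043 ^ 1024 = 49067

49067


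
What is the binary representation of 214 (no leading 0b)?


214 = 11010110 in binary

11010110


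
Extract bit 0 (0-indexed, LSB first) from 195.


0b11000011, position 0 = 1

1


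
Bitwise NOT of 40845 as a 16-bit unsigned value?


~0b1001111110001101 = 0b110000001110010 = 24690 (16-bit unsigned)

24690


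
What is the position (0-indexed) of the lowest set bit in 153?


0b10011001. Lowest set bit at position 0

0


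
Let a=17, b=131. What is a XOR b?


17 ^ 131 = 146

146


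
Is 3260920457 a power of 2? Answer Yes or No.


0b11000010010111011011001010001001. Multiple bits set => No

No


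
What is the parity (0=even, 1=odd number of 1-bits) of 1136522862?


0b1000011101111011111011001101110 has 20 ones => parity 0

0


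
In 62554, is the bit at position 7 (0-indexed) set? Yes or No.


0b1111010001011010, bit 7 = 0. No

No


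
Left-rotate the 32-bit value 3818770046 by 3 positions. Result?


Rotate 0b11100011100111011100111001111110 left by 3 (32-bit) = 0b11100111011100111001111110111 = 485389303

485389303


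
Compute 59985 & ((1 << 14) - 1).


59985 & 16383 = 10833

10833


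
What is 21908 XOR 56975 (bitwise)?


0b101010110010100 ^ 0b1101111010001111 = 0b1000101100011011 = 35611

35611


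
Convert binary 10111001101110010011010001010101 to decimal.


10111001101110010011010001010101 in decimal = 3115922517

3115922517


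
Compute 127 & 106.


0b1111111 & 0b1101010 = 0b1101010 = 106

106


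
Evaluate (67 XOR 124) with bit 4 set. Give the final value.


Step 1: 67 ^ 124 = 63
Step 2: 63 | (1 << 4) = 63 | 16 = 63

63


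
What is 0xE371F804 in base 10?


E371F804 hex = 3815897092 decimal

3815897092


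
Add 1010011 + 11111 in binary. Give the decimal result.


1010011 + 11111 = 1110010 = 114

114


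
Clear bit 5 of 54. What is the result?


54 & ~(1 << 5) = 22

22


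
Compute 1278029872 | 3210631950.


0b1001100001011010011000000110000 | 0b10111111010111100101101100001110 = 0b11111111011111110111101100111110 = 4286544702

4286544702


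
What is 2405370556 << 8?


0b10001111010111110000101010111100 << 8 = 0b1000111101011111000010101011110000000000 = 615774862336

615774862336


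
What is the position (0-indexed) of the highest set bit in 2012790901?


0b1110111111110001100000001110101. Highest set bit at position 30

30


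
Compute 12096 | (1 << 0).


12096 | (1 << 0) = 12096 | 1 = 12097

12097


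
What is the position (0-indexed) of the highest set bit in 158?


0b10011110. Highest set bit at position 7

7


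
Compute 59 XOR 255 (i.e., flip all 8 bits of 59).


59 ^ 255 = 196

196


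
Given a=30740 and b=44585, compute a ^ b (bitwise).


30740 ^ 44585 = 54845

54845


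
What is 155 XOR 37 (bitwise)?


0b10011011 ^ 0b100101 = 0b10111110 = 190

190


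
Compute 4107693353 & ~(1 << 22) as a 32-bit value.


4107693353 & ~(1 << 22) = 4103499049

4103499049


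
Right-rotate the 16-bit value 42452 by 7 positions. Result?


Rotate 0b1010010111010100 right by 7 (16-bit) = 0b1010100101001011 = 43339

43339


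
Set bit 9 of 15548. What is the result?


15548 | (1 << 9) = 15548 | 512 = 16060

16060


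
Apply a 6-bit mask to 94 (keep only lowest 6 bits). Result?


94 & 63 = 30

30


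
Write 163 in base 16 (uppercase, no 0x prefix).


163 = A3 hex

A3


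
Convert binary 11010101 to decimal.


11010101 in decimal = 213

213


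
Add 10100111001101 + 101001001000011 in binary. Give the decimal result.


10100111001101 + 101001001000011 = 111110000010000 = 31760

31760


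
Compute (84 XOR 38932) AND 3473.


Step 1: 84 ^ 38932 = 38976
Step 2: 38976 & 3473 = 2048

2048


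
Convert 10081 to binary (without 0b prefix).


10081 = 10011101100001 in binary

10011101100001


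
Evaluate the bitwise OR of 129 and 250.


0b10000001 | 0b11111010 = 0b11111011 = 251

251


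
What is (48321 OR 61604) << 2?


Step 1: 48321 | 61604 = 64741
Step 2: 64741 << 2 = 258964

258964


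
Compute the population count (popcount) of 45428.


0b1011000101110100 has 8 set bits

8


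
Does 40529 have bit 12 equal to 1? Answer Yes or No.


0b1001111001010001, bit 12 = 1. Yes

Yes


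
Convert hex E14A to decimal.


E14A hex = 57674 decimal

57674


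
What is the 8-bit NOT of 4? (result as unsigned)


~0b100 = 0b11111011 = 251 (8-bit unsigned)

251


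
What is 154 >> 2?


0b10011010 >> 2 = 0b100110 = 38

38


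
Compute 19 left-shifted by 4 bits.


0b10011 << 4 = 0b100110000 = 304

304


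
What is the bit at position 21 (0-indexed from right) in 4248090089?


0b11111101001101001011010111101001, position 21 = 1

1


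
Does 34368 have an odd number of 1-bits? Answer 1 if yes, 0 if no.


0b1000011001000000 has 4 ones => parity 0

0


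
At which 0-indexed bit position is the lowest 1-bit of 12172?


0b10111110001100. Lowest set bit at position 2

2


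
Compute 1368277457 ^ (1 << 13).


1368277457 ^ (1 << 13) = 1368277457 ^ 8192 = 1368285649

1368285649


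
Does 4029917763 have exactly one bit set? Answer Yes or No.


0b11110000001100111010101001000011. Multiple bits set => No

No


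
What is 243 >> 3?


0b11110011 >> 3 = 0b11110 = 30

30


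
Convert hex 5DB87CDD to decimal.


5DB87CDD hex = 1572371677 decimal

1572371677


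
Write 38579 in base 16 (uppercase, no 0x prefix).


38579 = 96B3 hex

96B3


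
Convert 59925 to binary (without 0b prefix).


59925 = 1110101000010101 in binary

1110101000010101


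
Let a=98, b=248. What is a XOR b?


98 ^ 248 = 154

154


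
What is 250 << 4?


0b11111010 << 4 = 0b111110100000 = 4000

4000


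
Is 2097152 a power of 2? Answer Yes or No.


0b1000000000000000000000. Only one bit set => Yes

Yes


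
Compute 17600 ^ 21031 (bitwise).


0b100010011000000 ^ 0b101001000100111 = 0b1011011100111 = 5863

5863


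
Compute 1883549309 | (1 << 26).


1883549309 | (1 << 26) = 1883549309 | 67108864 = 1950658173

1950658173


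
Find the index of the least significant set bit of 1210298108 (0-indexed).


0b1001000001000111010111011111100. Lowest set bit at position 2

2


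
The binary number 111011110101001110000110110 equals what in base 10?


111011110101001110000110110 in decimal = 125475894

125475894


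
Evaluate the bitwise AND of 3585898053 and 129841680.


0b11010101101111000111011001000101 & 0b111101111010011101000010000 = 0b101101111000011001000000000 = 96219648

96219648


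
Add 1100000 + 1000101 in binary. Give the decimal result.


1100000 + 1000101 = 10100101 = 165

165


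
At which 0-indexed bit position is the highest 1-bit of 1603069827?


0b1011111100011001110011110000011. Highest set bit at position 30

30


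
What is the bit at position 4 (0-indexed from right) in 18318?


0b100011110001110, position 4 = 0

0


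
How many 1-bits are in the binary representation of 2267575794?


0b10000111001010000111010111110010 has 16 set bits

16


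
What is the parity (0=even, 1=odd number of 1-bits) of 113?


0b1110001 has 4 ones => parity 0

0


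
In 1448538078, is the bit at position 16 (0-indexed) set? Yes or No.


0b1010110010101101110111111011110, bit 16 = 0. No

No


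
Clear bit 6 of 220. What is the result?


220 & ~(1 << 6) = 156

156


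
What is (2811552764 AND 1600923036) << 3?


Step 1: 2811552764 & 1600923036 = 117711260
Step 2: 117711260 << 3 = 941690080

941690080


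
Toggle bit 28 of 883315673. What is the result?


883315673 ^ (1 << 28) = 883315673 ^ 268435456 = 614880217

614880217


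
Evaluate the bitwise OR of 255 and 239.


0b11111111 | 0b11101111 = 0b11111111 = 255

255


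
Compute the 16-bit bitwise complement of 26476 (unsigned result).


~0b110011101101100 = 0b1001100010010011 = 39059 (16-bit unsigned)

39059


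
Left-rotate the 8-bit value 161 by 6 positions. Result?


Rotate 0b10100001 left by 6 (8-bit) = 0b1101000 = 104

104


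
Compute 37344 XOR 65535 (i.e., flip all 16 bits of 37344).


37344 ^ 65535 = 28191

28191


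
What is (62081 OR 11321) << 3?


Step 1: 62081 | 11321 = 65209
Step 2: 65209 << 3 = 521672

521672


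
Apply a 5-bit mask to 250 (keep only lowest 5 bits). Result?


250 & 31 = 26

26


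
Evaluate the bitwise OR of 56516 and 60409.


0b1101110011000100 | 0b1110101111111001 = 0b1111111111111101 = 65533

65533


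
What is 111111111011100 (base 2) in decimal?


111111111011100 in decimal = 32732

32732


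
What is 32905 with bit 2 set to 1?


32905 | (1 << 2) = 32905 | 4 = 32909

32909


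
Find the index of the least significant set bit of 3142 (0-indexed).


0b110001000110. Lowest set bit at position 1

1


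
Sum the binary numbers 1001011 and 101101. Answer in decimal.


1001011 + 101101 = 1111000 = 120

120


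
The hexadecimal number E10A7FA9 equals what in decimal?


E10A7FA9 hex = 3775561641 decimal

3775561641


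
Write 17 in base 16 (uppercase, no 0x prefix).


17 = 11 hex

11


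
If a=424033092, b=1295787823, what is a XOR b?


424033092 ^ 1295787823 = 1417288811

1417288811


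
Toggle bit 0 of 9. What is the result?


9 ^ (1 << 0) = 9 ^ 1 = 8

8


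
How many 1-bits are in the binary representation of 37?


0b100101 has 3 set bits

3


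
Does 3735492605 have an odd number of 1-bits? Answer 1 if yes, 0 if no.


0b11011110101001110001011111111101 has 22 ones => parity 0

0


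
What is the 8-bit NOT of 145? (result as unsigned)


~0b10010001 = 0b1101110 = 110 (8-bit unsigned)

110


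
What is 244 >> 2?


0b11110100 >> 2 = 0b111101 = 61

61


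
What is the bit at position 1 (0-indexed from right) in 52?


0b110100, position 1 = 0

0


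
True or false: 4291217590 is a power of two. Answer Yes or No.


0b11111111110001101100100010110110. Multiple bits set => No

No


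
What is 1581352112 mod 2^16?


1581352112 & 65535 = 33968

33968


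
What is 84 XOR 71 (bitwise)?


0b1010100 ^ 0b1000111 = 0b10011 = 19

19


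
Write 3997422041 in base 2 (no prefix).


3997422041 = 11101110010000111101000111011001 in binary

11101110010000111101000111011001


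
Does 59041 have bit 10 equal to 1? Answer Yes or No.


0b1110011010100001, bit 10 = 1. Yes

Yes


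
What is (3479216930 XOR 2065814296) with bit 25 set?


Step 1: 3479216930 ^ 2065814296 = 3024187450
Step 2: 3024187450 | (1 << 25) = 3024187450 | 33554432 = 3057741882

3057741882


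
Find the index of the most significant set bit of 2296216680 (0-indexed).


0b10001000110111010111110001101000. Highest set bit at position 31

31


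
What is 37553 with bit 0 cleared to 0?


37553 & ~(1 << 0) = 37552

37552


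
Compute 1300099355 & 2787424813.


0b1001101011111011111000100011011 & 0b10100110001001001011101000101101 = 0b100001001001011000000001001 = 69513225

69513225


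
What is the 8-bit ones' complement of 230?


230 ^ 255 = 25

25


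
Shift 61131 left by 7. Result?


0b1110111011001011 << 7 = 0b11101110110010110000000 = 7824768

7824768


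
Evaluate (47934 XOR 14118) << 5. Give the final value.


Step 1: 47934 ^ 14118 = 35864
Step 2: 35864 << 5 = 1147648

1147648


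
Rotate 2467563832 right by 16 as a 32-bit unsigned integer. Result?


Rotate 0b10010011000101000000100100111000 right by 16 (32-bit) = 0b1001001110001001001100010100 = 154702612

154702612


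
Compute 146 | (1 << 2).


146 | (1 << 2) = 146 | 4 = 150

150


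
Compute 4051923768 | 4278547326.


0b11110001100000110111001100111000 | 0b11111111000001010111001101111110 = 0b11111111100001110111001101111110 = 4287067006

4287067006


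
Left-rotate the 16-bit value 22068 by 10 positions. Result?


Rotate 0b101011000110100 left by 10 (16-bit) = 0b1101000101011000 = 53592

53592


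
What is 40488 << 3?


0b1001111000101000 << 3 = 0b1001111000101000000 = 323904

323904


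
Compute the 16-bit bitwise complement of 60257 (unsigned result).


~0b1110101101100001 = 0b1010010011110 = 5278 (16-bit unsigned)

5278


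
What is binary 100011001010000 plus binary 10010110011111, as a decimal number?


100011001010000 + 10010110011111 = 110101111101111 = 27631

27631


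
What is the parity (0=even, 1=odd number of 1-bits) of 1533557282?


0b1011011011010000011101000100010 has 14 ones => parity 0

0


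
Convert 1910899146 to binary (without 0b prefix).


1910899146 = 1110001111001100000000111001010 in binary

1110001111001100000000111001010


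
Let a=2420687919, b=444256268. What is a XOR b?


2420687919 ^ 444256268 = 2318537763

2318537763


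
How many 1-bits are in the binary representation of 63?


0b111111 has 6 set bits

6


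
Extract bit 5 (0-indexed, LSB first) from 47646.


0b1011101000011110, position 5 = 0

0


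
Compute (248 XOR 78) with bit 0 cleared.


Step 1: 248 ^ 78 = 182
Step 2: 182 & ~(1 << 0) = 182

182


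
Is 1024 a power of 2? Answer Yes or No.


0b10000000000. Only one bit set => Yes

Yes


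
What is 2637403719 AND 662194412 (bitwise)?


0b10011101001100111001011001000111 & 0b100111011110000100100011101100 = 0b101001100000000000001000100 = 87031876

87031876


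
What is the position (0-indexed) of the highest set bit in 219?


0b11011011. Highest set bit at position 7

7


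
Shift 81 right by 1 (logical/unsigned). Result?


0b1010001 >> 1 = 0b101000 = 40

40


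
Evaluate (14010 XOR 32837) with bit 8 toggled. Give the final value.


Step 1: 14010 ^ 32837 = 46847
Step 2: 46847 ^ (1 << 8) = 46847 ^ 256 = 47103

47103


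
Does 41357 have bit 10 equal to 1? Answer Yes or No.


0b1010000110001101, bit 10 = 0. No

No


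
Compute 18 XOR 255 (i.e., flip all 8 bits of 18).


18 ^ 255 = 237

237


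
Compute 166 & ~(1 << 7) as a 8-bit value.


166 & ~(1 << 7) = 38

38


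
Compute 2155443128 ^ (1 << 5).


2155443128 ^ (1 << 5) = 2155443128 ^ 32 = 2155443096

2155443096


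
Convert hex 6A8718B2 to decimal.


6A8718B2 hex = 1787238578 decimal

1787238578


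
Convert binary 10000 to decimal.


10000 in decimal = 16

16


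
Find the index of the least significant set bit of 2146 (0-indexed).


0b100001100010. Lowest set bit at position 1

1


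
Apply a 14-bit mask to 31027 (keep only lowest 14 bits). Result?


31027 & 16383 = 14643

14643


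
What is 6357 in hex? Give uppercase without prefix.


6357 = 18D5 hex

18D5


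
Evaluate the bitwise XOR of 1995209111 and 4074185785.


0b1110110111011000111100110010111 ^ 0b11110010110101110010010000111001 = 0b10000100001110110101110110101110 = 2218483118

2218483118


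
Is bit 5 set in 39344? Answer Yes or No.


0b1001100110110000, bit 5 = 1. Yes

Yes


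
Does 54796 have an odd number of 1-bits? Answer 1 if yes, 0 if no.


0b1101011000001100 has 7 ones => parity 1

1


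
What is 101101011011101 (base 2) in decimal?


101101011011101 in decimal = 23261

23261


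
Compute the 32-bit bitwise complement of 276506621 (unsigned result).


~0b10000011110110010011111111101 = 0b11101111100001001101100000000010 = 4018460674 (32-bit unsigned)

4018460674


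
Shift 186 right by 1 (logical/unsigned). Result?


0b10111010 >> 1 = 0b1011101 = 93

93


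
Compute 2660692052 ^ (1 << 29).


2660692052 ^ (1 << 29) = 2660692052 ^ 536870912 = 3197562964

3197562964


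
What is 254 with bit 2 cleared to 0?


254 & ~(1 << 2) = 250

250


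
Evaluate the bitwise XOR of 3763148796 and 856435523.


0b11100000010011010001011111111100 ^ 0b110011000011000010101101000011 = 0b11010011010000010011110010111111 = 3544267967

3544267967


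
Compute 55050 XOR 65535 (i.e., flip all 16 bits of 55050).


55050 ^ 65535 = 10485

10485


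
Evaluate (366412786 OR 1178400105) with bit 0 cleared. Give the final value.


Step 1: 366412786 | 1178400105 = 1476392955
Step 2: 1476392955 & ~(1 << 0) = 1476392954

1476392954


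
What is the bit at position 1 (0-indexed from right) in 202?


0b11001010, position 1 = 1

1


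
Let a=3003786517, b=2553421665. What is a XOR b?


3003786517 ^ 2553421665 = 725105268

725105268


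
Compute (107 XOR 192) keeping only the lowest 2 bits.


Step 1: 107 ^ 192 = 171
Step 2: 171 & 3 = 3

3


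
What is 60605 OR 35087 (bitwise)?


0b1110110010111101 | 0b1000100100001111 = 0b1110110110111111 = 60863

60863


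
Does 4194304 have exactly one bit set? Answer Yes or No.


0b10000000000000000000000. Only one bit set => Yes

Yes


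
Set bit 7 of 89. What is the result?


89 | (1 << 7) = 89 | 128 = 217

217


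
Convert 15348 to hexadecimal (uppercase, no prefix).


15348 = 3BF4 hex

3BF4


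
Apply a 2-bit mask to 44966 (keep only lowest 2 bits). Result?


44966 & 3 = 2

2


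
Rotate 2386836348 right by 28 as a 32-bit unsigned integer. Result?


Rotate 0b10001110010001000011101101111100 right by 28 (32-bit) = 0b11100100010000111011011111001000 = 3829643208

3829643208


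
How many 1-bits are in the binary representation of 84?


0b1010100 has 3 set bits

3


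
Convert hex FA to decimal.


FA hex = 250 decimal

250


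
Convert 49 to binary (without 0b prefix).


49 = 110001 in binary

110001


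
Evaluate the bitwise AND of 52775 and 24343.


0b1100111000100111 & 0b101111100010111 = 0b100111000000111 = 19975

19975


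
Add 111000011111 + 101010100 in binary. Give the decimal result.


111000011111 + 101010100 = 111101110011 = 3955

3955


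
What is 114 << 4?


0b1110010 << 4 = 0b11100100000 = 1824

1824


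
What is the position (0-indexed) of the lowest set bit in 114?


0b1110010. Lowest set bit at position 1

1


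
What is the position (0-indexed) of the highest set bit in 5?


0b101. Highest set bit at position 2

2


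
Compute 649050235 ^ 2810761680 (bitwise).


0b100110101011111011100001111011 ^ 0b10100111100010001101000111010000 = 0b10000001001001110110100110101011 = 2166843819

2166843819


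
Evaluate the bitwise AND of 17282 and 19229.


0b100001110000010 & 0b100101100011101 = 0b100001100000000 = 17152

17152


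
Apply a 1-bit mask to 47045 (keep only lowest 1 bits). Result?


47045 & 1 = 1

1


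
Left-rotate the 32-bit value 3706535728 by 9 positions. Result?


Rotate 0b11011100111011010011111100110000 left by 9 (32-bit) = 0b11011010011111100110000110111001 = 3665715641

3665715641


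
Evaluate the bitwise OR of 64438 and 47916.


0b1111101110110110 | 0b1011101100101100 = 0b1111101110111110 = 64446

64446


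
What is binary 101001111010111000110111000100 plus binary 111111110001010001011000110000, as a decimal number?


101001111010111000110111000100 + 111111110001010001011000110000 = 1101001101100001010001111110100 = 1773183988

1773183988


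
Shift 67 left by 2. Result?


0b1000011 << 2 = 0b100001100 = 268

268


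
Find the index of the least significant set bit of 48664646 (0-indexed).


0b10111001101001000001000110. Lowest set bit at position 1

1


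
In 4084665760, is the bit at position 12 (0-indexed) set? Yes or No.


0b11110011011101110000110110100000, bit 12 = 0. No

No


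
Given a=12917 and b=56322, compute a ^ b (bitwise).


12917 ^ 56322 = 61047

61047


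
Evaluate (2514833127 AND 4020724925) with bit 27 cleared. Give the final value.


Step 1: 2514833127 & 4020724925 = 2242200741
Step 2: 2242200741 & ~(1 << 27) = 2242200741

2242200741


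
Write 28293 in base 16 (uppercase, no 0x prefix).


28293 = 6E85 hex

6E85


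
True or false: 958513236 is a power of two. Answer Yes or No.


0b111001001000011100000001010100. Multiple bits set => No

No


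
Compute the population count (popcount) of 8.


0b1000 has 1 set bits

1


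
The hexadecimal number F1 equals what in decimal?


F1 hex = 241 decimal

241


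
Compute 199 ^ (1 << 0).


199 ^ (1 << 0) = 199 ^ 1 = 198

198


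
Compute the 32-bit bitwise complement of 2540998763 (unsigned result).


~0b10010111011101001001000001101011 = 0b1101000100010110110111110010100 = 1753968532 (32-bit unsigned)

1753968532


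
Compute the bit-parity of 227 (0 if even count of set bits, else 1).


0b11100011 has 5 ones => parity 1

1


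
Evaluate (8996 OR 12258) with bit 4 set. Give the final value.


Step 1: 8996 | 12258 = 12262
Step 2: 12262 | (1 << 4) = 12262 | 16 = 12278

12278


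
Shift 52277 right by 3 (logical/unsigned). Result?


0b1100110000110101 >> 3 = 0b1100110000110 = 6534

6534


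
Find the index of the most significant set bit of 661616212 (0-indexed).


0b100111011011110111011001010100. Highest set bit at position 29

29


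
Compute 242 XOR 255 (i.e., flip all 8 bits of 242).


242 ^ 255 = 13

13


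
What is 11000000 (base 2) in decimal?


11000000 in decimal = 192

192
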